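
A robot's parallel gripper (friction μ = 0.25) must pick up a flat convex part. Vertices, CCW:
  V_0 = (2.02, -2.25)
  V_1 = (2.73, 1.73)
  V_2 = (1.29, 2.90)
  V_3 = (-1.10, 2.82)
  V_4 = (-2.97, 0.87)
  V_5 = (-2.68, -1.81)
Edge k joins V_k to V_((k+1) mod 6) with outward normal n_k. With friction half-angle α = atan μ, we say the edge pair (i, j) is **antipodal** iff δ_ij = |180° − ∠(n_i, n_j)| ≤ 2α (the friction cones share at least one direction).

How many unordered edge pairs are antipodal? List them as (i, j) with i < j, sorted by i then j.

α = atan 0.25 = 14.04°;  2α = 28.07°
n_0 = (+0.9845, -0.1756)
n_1 = (+0.6306, +0.7761)
n_2 = (-0.0335, +0.9994)
n_3 = (-0.7218, +0.6921)
n_4 = (-0.9942, -0.1076)
n_5 = (-0.0932, -0.9956)
  (0,1): δ = 118.98°  ·
  (0,2): δ = 77.97°  ·
  (0,3): δ = 33.69°  ·
  (0,4): δ = 16.29°  ✓
  (0,5): δ = 94.77°  ·
  (1,2): δ = 138.99°  ·
  (1,3): δ = 94.71°  ·
  (1,4): δ = 44.73°  ·
  (1,5): δ = 33.75°  ·
  (2,3): δ = 135.72°  ·
  (2,4): δ = 85.74°  ·
  (2,5): δ = 7.27°  ✓
  (3,4): δ = 130.02°  ·
  (3,5): δ = 51.55°  ·
  (4,5): δ = 101.52°  ·
antipodal pairs: 2

count = 2; pairs: (0,4), (2,5)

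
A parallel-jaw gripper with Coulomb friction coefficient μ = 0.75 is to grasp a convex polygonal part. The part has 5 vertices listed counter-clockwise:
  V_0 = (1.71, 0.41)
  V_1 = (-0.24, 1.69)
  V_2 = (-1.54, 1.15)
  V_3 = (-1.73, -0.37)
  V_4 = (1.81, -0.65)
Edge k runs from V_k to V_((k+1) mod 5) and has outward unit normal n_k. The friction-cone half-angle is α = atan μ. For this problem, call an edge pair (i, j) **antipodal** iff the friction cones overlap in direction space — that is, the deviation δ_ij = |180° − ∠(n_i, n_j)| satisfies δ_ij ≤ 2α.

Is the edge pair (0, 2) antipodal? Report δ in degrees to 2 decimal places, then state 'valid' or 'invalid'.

α = atan 0.75 = 36.87°;  2α = 73.74°
edge 0: e_0 = (-1.95, +1.28);  n_0 = (+0.5488, +0.8360)
edge 2: e_2 = (-0.19, -1.52);  n_2 = (-0.9923, +0.1240)
∠(n_0, n_2) = 116.16°
δ = |180° − 116.16°| = 63.84°
63.84° ≤ 2α = 73.74°  →  valid

δ = 63.84°, valid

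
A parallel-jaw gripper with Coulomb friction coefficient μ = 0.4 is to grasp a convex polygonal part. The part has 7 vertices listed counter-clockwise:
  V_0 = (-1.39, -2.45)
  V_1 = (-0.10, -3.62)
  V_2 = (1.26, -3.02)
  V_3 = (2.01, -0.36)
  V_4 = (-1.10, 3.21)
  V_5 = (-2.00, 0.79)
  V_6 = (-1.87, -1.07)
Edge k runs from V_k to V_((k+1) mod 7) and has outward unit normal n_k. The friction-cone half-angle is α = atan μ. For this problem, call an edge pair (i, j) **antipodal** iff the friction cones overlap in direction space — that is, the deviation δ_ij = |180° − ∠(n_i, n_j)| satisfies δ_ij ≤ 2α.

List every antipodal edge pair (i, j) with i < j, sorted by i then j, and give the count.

α = atan 0.4 = 21.80°;  2α = 43.60°
n_0 = (-0.6718, -0.7407)
n_1 = (+0.4036, -0.9149)
n_2 = (+0.9625, -0.2714)
n_3 = (+0.7540, +0.6569)
n_4 = (-0.9373, +0.3486)
n_5 = (-0.9976, -0.0697)
n_6 = (-0.9445, -0.3285)
  (0,1): δ = 113.99°  ·
  (0,2): δ = 63.54°  ·
  (0,3): δ = 6.73°  ✓
  (0,4): δ = 111.81°  ·
  (0,5): δ = 136.21°  ·
  (0,6): δ = 151.39°  ·
  (1,2): δ = 129.55°  ·
  (1,3): δ = 72.75°  ·
  (1,4): δ = 45.79°  ·
  (1,5): δ = 70.19°  ·
  (1,6): δ = 85.37°  ·
  (2,3): δ = 123.19°  ·
  (2,4): δ = 4.65°  ✓
  (2,5): δ = 19.74°  ✓
  (2,6): δ = 34.93°  ✓
  (3,4): δ = 61.46°  ·
  (3,5): δ = 37.06°  ✓
  (3,6): δ = 21.88°  ✓
  (4,5): δ = 155.60°  ·
  (4,6): δ = 140.42°  ·
  (5,6): δ = 164.82°  ·
antipodal pairs: 6

count = 6; pairs: (0,3), (2,4), (2,5), (2,6), (3,5), (3,6)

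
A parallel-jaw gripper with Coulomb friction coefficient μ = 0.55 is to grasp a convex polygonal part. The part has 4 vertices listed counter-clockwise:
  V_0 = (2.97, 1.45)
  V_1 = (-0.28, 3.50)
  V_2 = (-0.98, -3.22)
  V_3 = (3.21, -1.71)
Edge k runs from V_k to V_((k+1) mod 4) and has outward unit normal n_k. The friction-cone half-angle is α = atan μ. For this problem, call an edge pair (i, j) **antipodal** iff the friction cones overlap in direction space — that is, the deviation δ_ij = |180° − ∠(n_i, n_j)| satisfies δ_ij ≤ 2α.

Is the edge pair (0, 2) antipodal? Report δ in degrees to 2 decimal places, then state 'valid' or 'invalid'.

δ = 52.06°, valid

α = atan 0.55 = 28.81°;  2α = 57.62°
edge 0: e_0 = (-3.25, +2.05);  n_0 = (+0.5335, +0.8458)
edge 2: e_2 = (+4.19, +1.51);  n_2 = (+0.3390, -0.9408)
∠(n_0, n_2) = 127.94°
δ = |180° − 127.94°| = 52.06°
52.06° ≤ 2α = 57.62°  →  valid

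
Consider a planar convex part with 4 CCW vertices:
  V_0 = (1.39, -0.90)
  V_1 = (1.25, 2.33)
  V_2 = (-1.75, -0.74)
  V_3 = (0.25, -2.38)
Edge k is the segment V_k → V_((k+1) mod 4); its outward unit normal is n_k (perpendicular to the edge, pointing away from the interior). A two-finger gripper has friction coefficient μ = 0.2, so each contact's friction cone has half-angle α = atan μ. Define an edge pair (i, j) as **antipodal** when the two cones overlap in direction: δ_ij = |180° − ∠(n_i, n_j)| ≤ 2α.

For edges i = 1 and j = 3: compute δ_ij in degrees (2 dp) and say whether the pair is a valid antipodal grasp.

δ = 6.73°, valid

α = atan 0.2 = 11.31°;  2α = 22.62°
edge 1: e_1 = (-3.00, -3.07);  n_1 = (-0.7152, +0.6989)
edge 3: e_3 = (+1.14, +1.48);  n_3 = (+0.7922, -0.6102)
∠(n_1, n_3) = 173.27°
δ = |180° − 173.27°| = 6.73°
6.73° ≤ 2α = 22.62°  →  valid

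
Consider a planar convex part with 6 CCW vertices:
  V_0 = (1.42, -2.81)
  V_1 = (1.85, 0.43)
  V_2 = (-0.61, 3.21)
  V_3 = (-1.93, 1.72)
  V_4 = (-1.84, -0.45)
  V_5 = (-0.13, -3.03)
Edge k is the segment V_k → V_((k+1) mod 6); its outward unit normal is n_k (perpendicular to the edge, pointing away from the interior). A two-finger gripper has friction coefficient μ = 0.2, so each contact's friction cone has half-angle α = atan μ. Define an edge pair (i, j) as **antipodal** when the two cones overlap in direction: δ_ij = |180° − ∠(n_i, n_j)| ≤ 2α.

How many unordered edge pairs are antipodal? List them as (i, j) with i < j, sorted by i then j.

count = 2; pairs: (0,3), (1,4)

α = atan 0.2 = 11.31°;  2α = 22.62°
n_0 = (+0.9913, -0.1316)
n_1 = (+0.7489, +0.6627)
n_2 = (-0.7485, +0.6631)
n_3 = (-0.9991, -0.0414)
n_4 = (-0.8335, -0.5525)
n_5 = (+0.1405, -0.9901)
  (0,1): δ = 130.93°  ·
  (0,2): δ = 33.98°  ·
  (0,3): δ = 9.93°  ✓
  (0,4): δ = 41.10°  ·
  (0,5): δ = 105.64°  ·
  (1,2): δ = 83.04°  ·
  (1,3): δ = 39.13°  ·
  (1,4): δ = 7.97°  ✓
  (1,5): δ = 56.57°  ·
  (2,3): δ = 136.09°  ·
  (2,4): δ = 104.93°  ·
  (2,5): δ = 40.38°  ·
  (3,4): δ = 148.84°  ·
  (3,5): δ = 84.30°  ·
  (4,5): δ = 115.46°  ·
antipodal pairs: 2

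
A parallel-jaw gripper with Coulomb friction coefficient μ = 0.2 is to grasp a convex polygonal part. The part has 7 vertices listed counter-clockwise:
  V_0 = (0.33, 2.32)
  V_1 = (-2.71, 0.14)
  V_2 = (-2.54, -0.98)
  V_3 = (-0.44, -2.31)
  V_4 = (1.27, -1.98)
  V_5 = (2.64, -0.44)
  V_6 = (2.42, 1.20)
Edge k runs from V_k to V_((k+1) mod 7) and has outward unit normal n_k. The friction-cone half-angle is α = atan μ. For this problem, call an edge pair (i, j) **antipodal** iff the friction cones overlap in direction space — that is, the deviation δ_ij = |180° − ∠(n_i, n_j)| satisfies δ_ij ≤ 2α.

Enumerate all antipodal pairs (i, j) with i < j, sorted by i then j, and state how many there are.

count = 3; pairs: (0,4), (1,5), (2,6)

α = atan 0.2 = 11.31°;  2α = 22.62°
n_0 = (-0.5828, +0.8126)
n_1 = (-0.9887, -0.1501)
n_2 = (-0.5351, -0.8448)
n_3 = (+0.1895, -0.9819)
n_4 = (+0.7471, -0.6647)
n_5 = (+0.9911, +0.1330)
n_6 = (+0.4723, +0.8814)
  (0,1): δ = 117.01°  ·
  (0,2): δ = 67.99°  ·
  (0,3): δ = 24.72°  ·
  (0,4): δ = 12.70°  ✓
  (0,5): δ = 62.00°  ·
  (0,6): δ = 116.17°  ·
  (1,2): δ = 130.98°  ·
  (1,3): δ = 87.71°  ·
  (1,4): δ = 50.29°  ·
  (1,5): δ = 0.99°  ✓
  (1,6): δ = 53.18°  ·
  (2,3): δ = 136.73°  ·
  (2,4): δ = 99.31°  ·
  (2,5): δ = 50.01°  ·
  (2,6): δ = 4.16°  ✓
  (3,4): δ = 142.58°  ·
  (3,5): δ = 93.28°  ·
  (3,6): δ = 39.11°  ·
  (4,5): δ = 130.70°  ·
  (4,6): δ = 76.53°  ·
  (5,6): δ = 125.83°  ·
antipodal pairs: 3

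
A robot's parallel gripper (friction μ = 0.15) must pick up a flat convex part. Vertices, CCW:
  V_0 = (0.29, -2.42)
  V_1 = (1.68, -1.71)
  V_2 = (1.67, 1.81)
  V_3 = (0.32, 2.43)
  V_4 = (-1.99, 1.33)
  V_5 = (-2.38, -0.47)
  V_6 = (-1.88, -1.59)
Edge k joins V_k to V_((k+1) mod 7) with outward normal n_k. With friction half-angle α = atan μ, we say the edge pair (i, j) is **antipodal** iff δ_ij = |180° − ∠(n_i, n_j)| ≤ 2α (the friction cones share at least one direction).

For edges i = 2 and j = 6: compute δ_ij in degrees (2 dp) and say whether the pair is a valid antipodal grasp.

δ = 3.74°, valid

α = atan 0.15 = 8.53°;  2α = 17.06°
edge 2: e_2 = (-1.35, +0.62);  n_2 = (+0.4173, +0.9087)
edge 6: e_6 = (+2.17, -0.83);  n_6 = (-0.3572, -0.9340)
∠(n_2, n_6) = 176.26°
δ = |180° − 176.26°| = 3.74°
3.74° ≤ 2α = 17.06°  →  valid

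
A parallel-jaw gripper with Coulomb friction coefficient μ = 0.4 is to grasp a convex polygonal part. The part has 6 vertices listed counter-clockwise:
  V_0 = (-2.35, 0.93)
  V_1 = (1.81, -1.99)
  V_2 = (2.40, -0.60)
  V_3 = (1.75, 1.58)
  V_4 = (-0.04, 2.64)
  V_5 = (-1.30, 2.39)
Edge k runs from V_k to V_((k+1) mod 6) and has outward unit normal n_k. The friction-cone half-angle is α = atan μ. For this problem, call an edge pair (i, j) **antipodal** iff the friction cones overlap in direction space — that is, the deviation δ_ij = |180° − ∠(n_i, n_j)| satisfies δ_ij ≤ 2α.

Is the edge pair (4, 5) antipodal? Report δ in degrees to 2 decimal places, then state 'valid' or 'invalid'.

δ = 136.95°, invalid

α = atan 0.4 = 21.80°;  2α = 43.60°
edge 4: e_4 = (-1.26, -0.25);  n_4 = (-0.1946, +0.9809)
edge 5: e_5 = (-1.05, -1.46);  n_5 = (-0.8119, +0.5839)
∠(n_4, n_5) = 43.05°
δ = |180° − 43.05°| = 136.95°
136.95° > 2α = 43.60°  →  invalid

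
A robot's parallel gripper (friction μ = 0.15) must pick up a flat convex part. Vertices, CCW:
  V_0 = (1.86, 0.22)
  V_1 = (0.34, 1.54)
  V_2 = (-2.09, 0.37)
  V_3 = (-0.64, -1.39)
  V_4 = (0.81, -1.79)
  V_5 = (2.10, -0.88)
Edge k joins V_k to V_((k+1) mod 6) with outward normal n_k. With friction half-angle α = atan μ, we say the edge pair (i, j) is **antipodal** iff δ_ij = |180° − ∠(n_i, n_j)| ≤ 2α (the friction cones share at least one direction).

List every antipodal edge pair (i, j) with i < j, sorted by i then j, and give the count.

α = atan 0.15 = 8.53°;  2α = 17.06°
n_0 = (+0.6557, +0.7550)
n_1 = (-0.4338, +0.9010)
n_2 = (-0.7718, -0.6359)
n_3 = (-0.2659, -0.9640)
n_4 = (+0.5764, -0.8171)
n_5 = (+0.9770, +0.2132)
  (0,1): δ = 113.32°  ·
  (0,2): δ = 9.54°  ✓
  (0,3): δ = 25.55°  ·
  (0,4): δ = 76.17°  ·
  (0,5): δ = 143.28°  ·
  (1,2): δ = 76.23°  ·
  (1,3): δ = 41.13°  ·
  (1,4): δ = 9.49°  ✓
  (1,5): δ = 76.60°  ·
  (2,3): δ = 144.91°  ·
  (2,4): δ = 94.28°  ·
  (2,5): δ = 27.18°  ·
  (3,4): δ = 129.38°  ·
  (3,5): δ = 62.27°  ·
  (4,5): δ = 112.89°  ·
antipodal pairs: 2

count = 2; pairs: (0,2), (1,4)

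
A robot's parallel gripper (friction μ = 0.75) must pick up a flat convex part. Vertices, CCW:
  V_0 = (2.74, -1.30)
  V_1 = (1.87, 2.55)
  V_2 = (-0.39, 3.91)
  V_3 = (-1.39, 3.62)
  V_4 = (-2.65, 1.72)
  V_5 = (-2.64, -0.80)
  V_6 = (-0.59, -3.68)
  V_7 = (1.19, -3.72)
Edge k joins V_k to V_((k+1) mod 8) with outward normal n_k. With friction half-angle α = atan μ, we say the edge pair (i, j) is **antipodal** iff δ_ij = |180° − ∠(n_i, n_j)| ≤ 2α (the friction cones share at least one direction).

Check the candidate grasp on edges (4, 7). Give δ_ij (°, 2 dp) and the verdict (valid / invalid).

δ = 32.87°, valid

α = atan 0.75 = 36.87°;  2α = 73.74°
edge 4: e_4 = (+0.01, -2.52);  n_4 = (-1.0000, -0.0040)
edge 7: e_7 = (+1.55, +2.42);  n_7 = (+0.8421, -0.5393)
∠(n_4, n_7) = 147.13°
δ = |180° − 147.13°| = 32.87°
32.87° ≤ 2α = 73.74°  →  valid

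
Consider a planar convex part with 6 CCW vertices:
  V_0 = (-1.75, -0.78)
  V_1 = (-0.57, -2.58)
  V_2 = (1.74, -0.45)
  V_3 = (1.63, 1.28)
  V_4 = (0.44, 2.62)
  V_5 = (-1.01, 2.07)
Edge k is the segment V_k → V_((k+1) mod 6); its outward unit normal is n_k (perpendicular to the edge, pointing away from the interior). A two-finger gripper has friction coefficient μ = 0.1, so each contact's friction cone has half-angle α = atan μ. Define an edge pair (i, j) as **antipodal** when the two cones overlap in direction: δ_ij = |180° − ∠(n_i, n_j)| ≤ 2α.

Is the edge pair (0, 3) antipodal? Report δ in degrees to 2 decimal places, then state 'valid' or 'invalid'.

α = atan 0.1 = 5.71°;  2α = 11.42°
edge 0: e_0 = (+1.18, -1.80);  n_0 = (-0.8363, -0.5483)
edge 3: e_3 = (-1.19, +1.34);  n_3 = (+0.7477, +0.6640)
∠(n_0, n_3) = 171.64°
δ = |180° − 171.64°| = 8.36°
8.36° ≤ 2α = 11.42°  →  valid

δ = 8.36°, valid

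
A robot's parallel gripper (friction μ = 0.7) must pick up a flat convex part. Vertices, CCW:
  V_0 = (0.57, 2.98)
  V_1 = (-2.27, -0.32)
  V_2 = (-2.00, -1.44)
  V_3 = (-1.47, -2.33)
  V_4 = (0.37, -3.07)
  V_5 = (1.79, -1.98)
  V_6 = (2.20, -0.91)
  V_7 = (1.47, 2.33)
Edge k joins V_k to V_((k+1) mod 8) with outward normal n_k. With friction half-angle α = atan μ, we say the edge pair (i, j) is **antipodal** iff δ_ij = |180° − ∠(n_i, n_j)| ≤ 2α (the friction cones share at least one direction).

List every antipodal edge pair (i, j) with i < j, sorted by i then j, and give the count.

count = 12; pairs: (0,4), (0,5), (0,6), (1,4), (1,5), (1,6), (1,7), (2,5), (2,6), (2,7), (3,6), (3,7)

α = atan 0.7 = 34.99°;  2α = 69.98°
n_0 = (-0.7580, +0.6523)
n_1 = (-0.9722, -0.2344)
n_2 = (-0.8592, -0.5117)
n_3 = (-0.3731, -0.9278)
n_4 = (+0.6089, -0.7932)
n_5 = (+0.9338, -0.3578)
n_6 = (+0.9755, +0.2198)
n_7 = (+0.5855, +0.8107)
  (0,1): δ = 125.73°  ·
  (0,2): δ = 108.51°  ·
  (0,3): δ = 71.19°  ·
  (0,4): δ = 11.77°  ✓
  (0,5): δ = 19.75°  ✓
  (0,6): δ = 53.41°  ✓
  (0,7): δ = 94.88°  ·
  (1,2): δ = 162.78°  ·
  (1,3): δ = 125.46°  ·
  (1,4): δ = 66.04°  ✓
  (1,5): δ = 34.52°  ✓
  (1,6): δ = 0.86°  ✓
  (1,7): δ = 40.61°  ✓
  (2,3): δ = 142.68°  ·
  (2,4): δ = 83.26°  ·
  (2,5): δ = 51.74°  ✓
  (2,6): δ = 18.08°  ✓
  (2,7): δ = 23.39°  ✓
  (3,4): δ = 120.58°  ·
  (3,5): δ = 89.06°  ·
  (3,6): δ = 55.39°  ✓
  (3,7): δ = 13.93°  ✓
  (4,5): δ = 148.48°  ·
  (4,6): δ = 114.81°  ·
  (4,7): δ = 73.35°  ·
  (5,6): δ = 146.34°  ·
  (5,7): δ = 104.87°  ·
  (6,7): δ = 138.53°  ·
antipodal pairs: 12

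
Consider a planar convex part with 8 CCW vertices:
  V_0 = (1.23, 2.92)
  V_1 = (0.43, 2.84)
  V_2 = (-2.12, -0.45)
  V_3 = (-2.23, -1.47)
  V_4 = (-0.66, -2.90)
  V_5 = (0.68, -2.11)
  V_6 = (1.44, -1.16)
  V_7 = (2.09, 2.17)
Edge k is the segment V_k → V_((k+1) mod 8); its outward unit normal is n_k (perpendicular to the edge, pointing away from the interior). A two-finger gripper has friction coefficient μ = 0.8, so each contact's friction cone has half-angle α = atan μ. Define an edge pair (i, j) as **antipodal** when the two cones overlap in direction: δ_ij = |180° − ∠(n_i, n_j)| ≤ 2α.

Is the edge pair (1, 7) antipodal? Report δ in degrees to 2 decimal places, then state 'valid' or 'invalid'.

α = atan 0.8 = 38.66°;  2α = 77.32°
edge 1: e_1 = (-2.55, -3.29);  n_1 = (-0.7904, +0.6126)
edge 7: e_7 = (-0.86, +0.75);  n_7 = (+0.6573, +0.7537)
∠(n_1, n_7) = 93.31°
δ = |180° − 93.31°| = 86.69°
86.69° > 2α = 77.32°  →  invalid

δ = 86.69°, invalid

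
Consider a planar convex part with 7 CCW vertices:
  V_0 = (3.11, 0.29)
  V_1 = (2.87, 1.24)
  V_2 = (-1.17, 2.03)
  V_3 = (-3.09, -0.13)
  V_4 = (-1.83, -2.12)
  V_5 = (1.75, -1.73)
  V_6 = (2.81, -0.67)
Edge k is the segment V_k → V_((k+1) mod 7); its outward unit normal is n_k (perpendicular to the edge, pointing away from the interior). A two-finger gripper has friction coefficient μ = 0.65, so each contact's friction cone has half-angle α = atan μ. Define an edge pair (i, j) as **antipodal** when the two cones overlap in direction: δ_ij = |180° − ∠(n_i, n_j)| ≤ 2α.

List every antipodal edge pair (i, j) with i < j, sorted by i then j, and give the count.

count = 9; pairs: (0,2), (0,3), (1,3), (1,4), (1,5), (2,4), (2,5), (2,6), (3,6)

α = atan 0.65 = 33.02°;  2α = 66.05°
n_0 = (+0.9695, +0.2449)
n_1 = (+0.1919, +0.9814)
n_2 = (-0.7474, +0.6644)
n_3 = (-0.8449, -0.5350)
n_4 = (+0.1083, -0.9941)
n_5 = (+0.7071, -0.7071)
n_6 = (+0.9545, -0.2983)
  (0,1): δ = 115.24°  ·
  (0,2): δ = 55.81°  ✓
  (0,3): δ = 18.16°  ✓
  (0,4): δ = 82.04°  ·
  (0,5): δ = 120.82°  ·
  (0,6): δ = 148.47°  ·
  (1,2): δ = 120.57°  ·
  (1,3): δ = 46.60°  ✓
  (1,4): δ = 17.28°  ✓
  (1,5): δ = 56.06°  ✓
  (1,6): δ = 83.71°  ·
  (2,3): δ = 106.03°  ·
  (2,4): δ = 42.15°  ✓
  (2,5): δ = 3.37°  ✓
  (2,6): δ = 24.28°  ✓
  (3,4): δ = 116.12°  ·
  (3,5): δ = 77.34°  ·
  (3,6): δ = 49.69°  ✓
  (4,5): δ = 141.22°  ·
  (4,6): δ = 113.57°  ·
  (5,6): δ = 152.35°  ·
antipodal pairs: 9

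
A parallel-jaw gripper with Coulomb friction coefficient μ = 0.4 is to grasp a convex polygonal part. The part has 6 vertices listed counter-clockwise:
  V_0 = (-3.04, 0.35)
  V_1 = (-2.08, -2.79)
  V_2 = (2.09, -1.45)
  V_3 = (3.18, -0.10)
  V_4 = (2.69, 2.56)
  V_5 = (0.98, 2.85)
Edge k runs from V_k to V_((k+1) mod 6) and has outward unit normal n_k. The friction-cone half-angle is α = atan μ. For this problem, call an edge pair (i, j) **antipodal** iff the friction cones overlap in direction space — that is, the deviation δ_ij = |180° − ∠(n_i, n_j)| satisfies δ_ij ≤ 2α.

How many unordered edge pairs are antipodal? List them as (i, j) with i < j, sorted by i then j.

count = 4; pairs: (0,3), (1,4), (1,5), (2,5)

α = atan 0.4 = 21.80°;  2α = 43.60°
n_0 = (-0.9563, -0.2924)
n_1 = (+0.3059, -0.9521)
n_2 = (+0.7780, -0.6282)
n_3 = (+0.9835, +0.1812)
n_4 = (+0.1672, +0.9859)
n_5 = (-0.5281, +0.8492)
  (0,1): δ = 89.19°  ·
  (0,2): δ = 55.92°  ·
  (0,3): δ = 6.56°  ✓
  (0,4): δ = 63.37°  ·
  (0,5): δ = 104.88°  ·
  (1,2): δ = 146.73°  ·
  (1,3): δ = 97.38°  ·
  (1,4): δ = 27.44°  ✓
  (1,5): δ = 14.06°  ✓
  (2,3): δ = 130.64°  ·
  (2,4): δ = 60.71°  ·
  (2,5): δ = 19.21°  ✓
  (3,4): δ = 110.06°  ·
  (3,5): δ = 68.56°  ·
  (4,5): δ = 138.50°  ·
antipodal pairs: 4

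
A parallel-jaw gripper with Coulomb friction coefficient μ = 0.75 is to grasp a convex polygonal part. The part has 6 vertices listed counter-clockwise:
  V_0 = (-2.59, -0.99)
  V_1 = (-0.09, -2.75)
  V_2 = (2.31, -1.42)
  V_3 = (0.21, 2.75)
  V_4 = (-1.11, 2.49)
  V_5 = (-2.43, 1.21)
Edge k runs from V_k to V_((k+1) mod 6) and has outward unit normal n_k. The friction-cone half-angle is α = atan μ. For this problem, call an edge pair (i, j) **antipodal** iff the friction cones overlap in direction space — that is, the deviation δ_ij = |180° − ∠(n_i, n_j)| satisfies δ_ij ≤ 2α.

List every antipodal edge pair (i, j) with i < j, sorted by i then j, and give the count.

α = atan 0.75 = 36.87°;  2α = 73.74°
n_0 = (-0.5757, -0.8177)
n_1 = (+0.4847, -0.8747)
n_2 = (+0.8931, +0.4498)
n_3 = (-0.1933, +0.9811)
n_4 = (-0.6961, +0.7179)
n_5 = (-0.9974, +0.0725)
  (0,1): δ = 115.86°  ·
  (0,2): δ = 28.12°  ✓
  (0,3): δ = 46.29°  ✓
  (0,4): δ = 79.26°  ·
  (0,5): δ = 120.99°  ·
  (1,2): δ = 92.26°  ·
  (1,3): δ = 17.85°  ✓
  (1,4): δ = 15.12°  ✓
  (1,5): δ = 56.85°  ✓
  (2,3): δ = 105.59°  ·
  (2,4): δ = 72.61°  ✓
  (2,5): δ = 30.89°  ✓
  (3,4): δ = 147.02°  ·
  (3,5): δ = 105.30°  ·
  (4,5): δ = 138.28°  ·
antipodal pairs: 7

count = 7; pairs: (0,2), (0,3), (1,3), (1,4), (1,5), (2,4), (2,5)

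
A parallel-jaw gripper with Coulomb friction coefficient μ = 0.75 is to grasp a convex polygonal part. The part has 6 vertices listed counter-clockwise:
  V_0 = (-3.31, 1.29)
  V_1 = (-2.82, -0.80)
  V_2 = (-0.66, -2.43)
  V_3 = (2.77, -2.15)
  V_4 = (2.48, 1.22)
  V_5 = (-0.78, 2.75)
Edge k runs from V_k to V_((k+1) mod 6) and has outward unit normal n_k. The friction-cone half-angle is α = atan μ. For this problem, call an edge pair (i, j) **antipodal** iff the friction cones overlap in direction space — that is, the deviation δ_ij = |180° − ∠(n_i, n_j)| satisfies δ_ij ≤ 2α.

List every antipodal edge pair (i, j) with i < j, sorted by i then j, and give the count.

α = atan 0.75 = 36.87°;  2α = 73.74°
n_0 = (-0.9736, -0.2283)
n_1 = (-0.6024, -0.7982)
n_2 = (+0.0814, -0.9967)
n_3 = (+0.9963, +0.0857)
n_4 = (+0.4249, +0.9053)
n_5 = (-0.4998, +0.8661)
  (0,1): δ = 140.23°  ·
  (0,2): δ = 98.53°  ·
  (0,3): δ = 8.28°  ✓
  (0,4): δ = 51.66°  ✓
  (0,5): δ = 106.79°  ·
  (1,2): δ = 138.29°  ·
  (1,3): δ = 48.04°  ✓
  (1,4): δ = 11.90°  ✓
  (1,5): δ = 67.03°  ✓
  (2,3): δ = 89.75°  ·
  (2,4): δ = 29.81°  ✓
  (2,5): δ = 25.32°  ✓
  (3,4): δ = 120.06°  ·
  (3,5): δ = 64.93°  ✓
  (4,5): δ = 124.87°  ·
antipodal pairs: 8

count = 8; pairs: (0,3), (0,4), (1,3), (1,4), (1,5), (2,4), (2,5), (3,5)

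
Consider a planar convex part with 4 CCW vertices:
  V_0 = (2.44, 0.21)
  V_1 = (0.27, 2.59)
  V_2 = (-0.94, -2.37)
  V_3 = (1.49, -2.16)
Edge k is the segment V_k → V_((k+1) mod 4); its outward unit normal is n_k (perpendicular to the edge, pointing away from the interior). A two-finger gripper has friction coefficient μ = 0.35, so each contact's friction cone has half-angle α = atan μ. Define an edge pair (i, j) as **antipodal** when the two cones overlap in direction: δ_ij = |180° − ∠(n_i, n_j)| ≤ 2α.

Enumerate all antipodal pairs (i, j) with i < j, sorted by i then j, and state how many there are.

count = 1; pairs: (1,3)

α = atan 0.35 = 19.29°;  2α = 38.58°
n_0 = (+0.7390, +0.6738)
n_1 = (-0.9715, +0.2370)
n_2 = (+0.0861, -0.9963)
n_3 = (+0.9282, -0.3721)
  (0,1): δ = 56.07°  ·
  (0,2): δ = 52.58°  ·
  (0,3): δ = 115.80°  ·
  (1,2): δ = 71.35°  ·
  (1,3): δ = 8.13°  ✓
  (2,3): δ = 116.78°  ·
antipodal pairs: 1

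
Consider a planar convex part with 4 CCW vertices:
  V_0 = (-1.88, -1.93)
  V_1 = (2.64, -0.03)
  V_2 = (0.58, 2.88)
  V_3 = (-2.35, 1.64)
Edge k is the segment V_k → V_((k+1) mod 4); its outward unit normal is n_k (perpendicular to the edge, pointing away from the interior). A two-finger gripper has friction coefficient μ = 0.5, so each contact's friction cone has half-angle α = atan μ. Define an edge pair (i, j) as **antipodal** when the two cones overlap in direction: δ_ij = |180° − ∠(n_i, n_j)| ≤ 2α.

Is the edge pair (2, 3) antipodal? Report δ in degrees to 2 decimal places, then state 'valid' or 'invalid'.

δ = 105.44°, invalid

α = atan 0.5 = 26.57°;  2α = 53.13°
edge 2: e_2 = (-2.93, -1.24);  n_2 = (-0.3897, +0.9209)
edge 3: e_3 = (+0.47, -3.57);  n_3 = (-0.9914, -0.1305)
∠(n_2, n_3) = 74.56°
δ = |180° − 74.56°| = 105.44°
105.44° > 2α = 53.13°  →  invalid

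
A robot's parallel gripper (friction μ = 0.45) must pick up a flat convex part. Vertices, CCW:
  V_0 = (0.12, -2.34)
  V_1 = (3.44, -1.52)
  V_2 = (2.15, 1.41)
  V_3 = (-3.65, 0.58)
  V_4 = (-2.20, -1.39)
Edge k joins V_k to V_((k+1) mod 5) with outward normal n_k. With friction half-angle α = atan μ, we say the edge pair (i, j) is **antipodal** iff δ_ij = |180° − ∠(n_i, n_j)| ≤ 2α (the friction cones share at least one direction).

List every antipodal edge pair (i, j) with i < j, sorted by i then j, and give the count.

α = atan 0.45 = 24.23°;  2α = 48.46°
n_0 = (+0.2398, -0.9708)
n_1 = (+0.9152, +0.4029)
n_2 = (-0.1417, +0.9899)
n_3 = (-0.8054, -0.5928)
n_4 = (-0.3789, -0.9254)
  (0,1): δ = 80.11°  ·
  (0,2): δ = 5.73°  ✓
  (0,3): δ = 112.48°  ·
  (0,4): δ = 143.86°  ·
  (1,2): δ = 105.62°  ·
  (1,3): δ = 12.59°  ✓
  (1,4): δ = 43.97°  ✓
  (2,3): δ = 61.79°  ·
  (2,4): δ = 30.41°  ✓
  (3,4): δ = 148.62°  ·
antipodal pairs: 4

count = 4; pairs: (0,2), (1,3), (1,4), (2,4)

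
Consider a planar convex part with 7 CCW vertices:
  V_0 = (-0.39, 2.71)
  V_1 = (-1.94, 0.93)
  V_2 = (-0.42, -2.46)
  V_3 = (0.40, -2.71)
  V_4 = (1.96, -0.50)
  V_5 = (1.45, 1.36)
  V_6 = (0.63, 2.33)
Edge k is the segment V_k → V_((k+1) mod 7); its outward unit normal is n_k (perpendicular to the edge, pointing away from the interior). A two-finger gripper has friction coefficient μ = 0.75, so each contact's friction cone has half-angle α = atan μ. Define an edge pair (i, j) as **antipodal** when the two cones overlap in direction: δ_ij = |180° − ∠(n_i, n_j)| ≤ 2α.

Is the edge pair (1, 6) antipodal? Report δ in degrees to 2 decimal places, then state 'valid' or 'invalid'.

α = atan 0.75 = 36.87°;  2α = 73.74°
edge 1: e_1 = (+1.52, -3.39);  n_1 = (-0.9125, -0.4091)
edge 6: e_6 = (-1.02, +0.38);  n_6 = (+0.3491, +0.9371)
∠(n_1, n_6) = 134.58°
δ = |180° − 134.58°| = 45.42°
45.42° ≤ 2α = 73.74°  →  valid

δ = 45.42°, valid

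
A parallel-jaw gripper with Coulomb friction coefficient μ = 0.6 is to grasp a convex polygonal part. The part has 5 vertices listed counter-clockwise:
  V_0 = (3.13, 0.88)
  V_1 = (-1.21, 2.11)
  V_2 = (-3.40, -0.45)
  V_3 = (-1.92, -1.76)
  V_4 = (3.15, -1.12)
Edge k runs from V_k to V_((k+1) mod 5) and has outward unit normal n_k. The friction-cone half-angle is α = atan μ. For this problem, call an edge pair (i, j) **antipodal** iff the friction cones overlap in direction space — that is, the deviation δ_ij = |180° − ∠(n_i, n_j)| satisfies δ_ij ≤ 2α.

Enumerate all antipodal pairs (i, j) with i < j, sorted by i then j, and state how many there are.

count = 5; pairs: (0,2), (0,3), (1,3), (1,4), (2,4)

α = atan 0.6 = 30.96°;  2α = 61.93°
n_0 = (+0.2727, +0.9621)
n_1 = (-0.7599, +0.6501)
n_2 = (-0.6628, -0.7488)
n_3 = (+0.1252, -0.9921)
n_4 = (+1.0000, +0.0100)
  (0,1): δ = 114.72°  ·
  (0,2): δ = 25.69°  ✓
  (0,3): δ = 23.02°  ✓
  (0,4): δ = 106.40°  ·
  (1,2): δ = 90.97°  ·
  (1,3): δ = 42.26°  ✓
  (1,4): δ = 41.12°  ✓
  (2,3): δ = 131.29°  ·
  (2,4): δ = 47.91°  ✓
  (3,4): δ = 96.62°  ·
antipodal pairs: 5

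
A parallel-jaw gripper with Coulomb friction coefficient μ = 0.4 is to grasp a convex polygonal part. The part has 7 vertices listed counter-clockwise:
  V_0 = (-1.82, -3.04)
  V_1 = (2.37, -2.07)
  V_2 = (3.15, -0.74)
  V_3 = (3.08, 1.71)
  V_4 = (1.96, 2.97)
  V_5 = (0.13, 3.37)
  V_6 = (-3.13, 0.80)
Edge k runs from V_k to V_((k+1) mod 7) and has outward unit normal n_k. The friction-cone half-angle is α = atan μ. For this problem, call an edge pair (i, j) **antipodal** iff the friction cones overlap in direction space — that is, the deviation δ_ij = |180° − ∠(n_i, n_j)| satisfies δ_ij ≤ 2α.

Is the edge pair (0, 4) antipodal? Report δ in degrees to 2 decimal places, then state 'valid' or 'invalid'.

δ = 25.36°, valid

α = atan 0.4 = 21.80°;  2α = 43.60°
edge 0: e_0 = (+4.19, +0.97);  n_0 = (+0.2255, -0.9742)
edge 4: e_4 = (-1.83, +0.40);  n_4 = (+0.2135, +0.9769)
∠(n_0, n_4) = 154.64°
δ = |180° − 154.64°| = 25.36°
25.36° ≤ 2α = 43.60°  →  valid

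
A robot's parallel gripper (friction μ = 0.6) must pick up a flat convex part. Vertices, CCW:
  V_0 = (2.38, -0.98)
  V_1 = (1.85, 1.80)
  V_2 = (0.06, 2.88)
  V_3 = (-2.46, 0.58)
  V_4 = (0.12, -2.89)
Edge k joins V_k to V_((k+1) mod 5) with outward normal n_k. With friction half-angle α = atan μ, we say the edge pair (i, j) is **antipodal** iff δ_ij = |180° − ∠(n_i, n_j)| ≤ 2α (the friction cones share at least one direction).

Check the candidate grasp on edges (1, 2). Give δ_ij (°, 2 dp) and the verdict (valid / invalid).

δ = 106.51°, invalid

α = atan 0.6 = 30.96°;  2α = 61.93°
edge 1: e_1 = (-1.79, +1.08);  n_1 = (+0.5166, +0.8562)
edge 2: e_2 = (-2.52, -2.30);  n_2 = (-0.6741, +0.7386)
∠(n_1, n_2) = 73.49°
δ = |180° − 73.49°| = 106.51°
106.51° > 2α = 61.93°  →  invalid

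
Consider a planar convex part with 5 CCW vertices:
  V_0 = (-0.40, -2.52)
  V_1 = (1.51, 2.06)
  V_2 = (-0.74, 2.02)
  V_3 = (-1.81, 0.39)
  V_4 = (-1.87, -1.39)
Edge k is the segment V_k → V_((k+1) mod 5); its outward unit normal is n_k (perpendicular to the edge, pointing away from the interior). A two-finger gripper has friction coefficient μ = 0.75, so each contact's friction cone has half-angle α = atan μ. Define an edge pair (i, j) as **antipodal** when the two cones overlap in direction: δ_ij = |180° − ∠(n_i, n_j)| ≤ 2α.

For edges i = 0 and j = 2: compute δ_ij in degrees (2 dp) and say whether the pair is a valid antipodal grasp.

α = atan 0.75 = 36.87°;  2α = 73.74°
edge 0: e_0 = (+1.91, +4.58);  n_0 = (+0.9230, -0.3849)
edge 2: e_2 = (-1.07, -1.63);  n_2 = (-0.8360, +0.5488)
∠(n_0, n_2) = 169.36°
δ = |180° − 169.36°| = 10.64°
10.64° ≤ 2α = 73.74°  →  valid

δ = 10.64°, valid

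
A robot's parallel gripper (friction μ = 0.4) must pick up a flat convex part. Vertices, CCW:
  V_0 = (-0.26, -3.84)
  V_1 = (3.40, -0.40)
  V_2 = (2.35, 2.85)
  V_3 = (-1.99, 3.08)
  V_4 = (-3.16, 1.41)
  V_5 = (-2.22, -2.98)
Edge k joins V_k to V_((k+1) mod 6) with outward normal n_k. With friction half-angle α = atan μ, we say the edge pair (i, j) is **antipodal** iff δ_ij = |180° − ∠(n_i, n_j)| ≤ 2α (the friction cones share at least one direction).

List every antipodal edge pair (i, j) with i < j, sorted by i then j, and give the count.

count = 3; pairs: (0,3), (1,4), (2,5)

α = atan 0.4 = 21.80°;  2α = 43.60°
n_0 = (+0.6849, -0.7287)
n_1 = (+0.9516, +0.3074)
n_2 = (+0.0529, +0.9986)
n_3 = (-0.8190, +0.5738)
n_4 = (-0.9778, -0.2094)
n_5 = (-0.4018, -0.9157)
  (0,1): δ = 115.32°  ·
  (0,2): δ = 46.26°  ·
  (0,3): δ = 11.76°  ✓
  (0,4): δ = 58.86°  ·
  (0,5): δ = 113.08°  ·
  (1,2): δ = 110.94°  ·
  (1,3): δ = 52.92°  ·
  (1,4): δ = 5.82°  ✓
  (1,5): δ = 48.40°  ·
  (2,3): δ = 121.98°  ·
  (2,4): δ = 74.88°  ·
  (2,5): δ = 20.66°  ✓
  (3,4): δ = 132.90°  ·
  (3,5): δ = 78.68°  ·
  (4,5): δ = 125.78°  ·
antipodal pairs: 3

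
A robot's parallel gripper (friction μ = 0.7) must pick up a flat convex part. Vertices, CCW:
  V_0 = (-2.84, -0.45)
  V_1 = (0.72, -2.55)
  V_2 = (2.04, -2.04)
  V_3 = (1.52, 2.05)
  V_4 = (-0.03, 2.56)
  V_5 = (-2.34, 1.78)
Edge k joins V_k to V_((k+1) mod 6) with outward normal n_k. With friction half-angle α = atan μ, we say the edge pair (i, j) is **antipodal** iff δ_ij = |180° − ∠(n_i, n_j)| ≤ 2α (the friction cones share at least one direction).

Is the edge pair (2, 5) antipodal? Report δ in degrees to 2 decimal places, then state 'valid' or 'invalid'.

α = atan 0.7 = 34.99°;  2α = 69.98°
edge 2: e_2 = (-0.52, +4.09);  n_2 = (+0.9920, +0.1261)
edge 5: e_5 = (-0.50, -2.23);  n_5 = (-0.9758, +0.2188)
∠(n_2, n_5) = 160.12°
δ = |180° − 160.12°| = 19.88°
19.88° ≤ 2α = 69.98°  →  valid

δ = 19.88°, valid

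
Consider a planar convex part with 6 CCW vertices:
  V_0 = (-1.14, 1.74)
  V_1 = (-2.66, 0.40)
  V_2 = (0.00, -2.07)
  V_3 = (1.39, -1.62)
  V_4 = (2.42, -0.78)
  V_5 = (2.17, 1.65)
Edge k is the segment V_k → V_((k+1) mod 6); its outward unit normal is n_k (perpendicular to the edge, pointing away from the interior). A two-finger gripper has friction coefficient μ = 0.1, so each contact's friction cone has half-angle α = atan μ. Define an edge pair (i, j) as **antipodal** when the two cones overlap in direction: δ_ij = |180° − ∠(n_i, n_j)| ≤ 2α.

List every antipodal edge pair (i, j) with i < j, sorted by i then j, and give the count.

count = 1; pairs: (0,3)

α = atan 0.1 = 5.71°;  2α = 11.42°
n_0 = (-0.6613, +0.7501)
n_1 = (-0.6805, -0.7328)
n_2 = (+0.3080, -0.9514)
n_3 = (+0.6320, -0.7750)
n_4 = (+0.9947, +0.1023)
n_5 = (+0.0272, +0.9996)
  (0,1): δ = 84.28°  ·
  (0,2): δ = 23.46°  ·
  (0,3): δ = 2.20°  ✓
  (0,4): δ = 54.48°  ·
  (0,5): δ = 137.04°  ·
  (1,2): δ = 119.18°  ·
  (1,3): δ = 97.92°  ·
  (1,4): δ = 41.25°  ·
  (1,5): δ = 41.32°  ·
  (2,3): δ = 158.74°  ·
  (2,4): δ = 102.06°  ·
  (2,5): δ = 19.50°  ·
  (3,4): δ = 123.32°  ·
  (3,5): δ = 40.76°  ·
  (4,5): δ = 97.43°  ·
antipodal pairs: 1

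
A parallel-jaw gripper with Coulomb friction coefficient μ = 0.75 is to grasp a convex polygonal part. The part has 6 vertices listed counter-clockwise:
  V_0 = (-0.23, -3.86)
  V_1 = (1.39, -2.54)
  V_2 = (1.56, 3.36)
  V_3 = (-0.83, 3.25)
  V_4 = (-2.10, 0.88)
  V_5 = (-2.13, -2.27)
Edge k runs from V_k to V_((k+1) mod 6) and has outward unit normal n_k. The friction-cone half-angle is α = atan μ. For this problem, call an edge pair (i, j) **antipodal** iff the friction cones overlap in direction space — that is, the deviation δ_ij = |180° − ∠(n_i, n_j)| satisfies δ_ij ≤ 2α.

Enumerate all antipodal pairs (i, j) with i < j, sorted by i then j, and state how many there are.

count = 7; pairs: (0,2), (0,3), (0,4), (1,3), (1,4), (1,5), (2,5)

α = atan 0.75 = 36.87°;  2α = 73.74°
n_0 = (+0.6317, -0.7752)
n_1 = (+0.9996, -0.0288)
n_2 = (-0.0460, +0.9989)
n_3 = (-0.8814, +0.4723)
n_4 = (-1.0000, +0.0095)
n_5 = (-0.6418, -0.7669)
  (0,1): δ = 130.82°  ·
  (0,2): δ = 36.54°  ✓
  (0,3): δ = 22.64°  ✓
  (0,4): δ = 50.28°  ✓
  (0,5): δ = 100.90°  ·
  (1,2): δ = 85.71°  ·
  (1,3): δ = 26.53°  ✓
  (1,4): δ = 1.10°  ✓
  (1,5): δ = 51.73°  ✓
  (2,3): δ = 120.82°  ·
  (2,4): δ = 93.18°  ·
  (2,5): δ = 42.56°  ✓
  (3,4): δ = 152.36°  ·
  (3,5): δ = 101.74°  ·
  (4,5): δ = 129.38°  ·
antipodal pairs: 7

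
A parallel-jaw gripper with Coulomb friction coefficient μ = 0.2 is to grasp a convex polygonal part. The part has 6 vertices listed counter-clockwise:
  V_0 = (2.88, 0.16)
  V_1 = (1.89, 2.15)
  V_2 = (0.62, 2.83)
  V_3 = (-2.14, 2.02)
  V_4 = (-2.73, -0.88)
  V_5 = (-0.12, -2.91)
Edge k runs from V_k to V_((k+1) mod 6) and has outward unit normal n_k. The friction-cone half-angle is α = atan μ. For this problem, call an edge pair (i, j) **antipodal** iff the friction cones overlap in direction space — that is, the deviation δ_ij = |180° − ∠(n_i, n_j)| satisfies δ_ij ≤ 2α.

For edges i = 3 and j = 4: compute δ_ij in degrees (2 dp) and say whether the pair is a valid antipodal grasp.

δ = 116.38°, invalid

α = atan 0.2 = 11.31°;  2α = 22.62°
edge 3: e_3 = (-0.59, -2.90);  n_3 = (-0.9799, +0.1994)
edge 4: e_4 = (+2.61, -2.03);  n_4 = (-0.6139, -0.7894)
∠(n_3, n_4) = 63.62°
δ = |180° − 63.62°| = 116.38°
116.38° > 2α = 22.62°  →  invalid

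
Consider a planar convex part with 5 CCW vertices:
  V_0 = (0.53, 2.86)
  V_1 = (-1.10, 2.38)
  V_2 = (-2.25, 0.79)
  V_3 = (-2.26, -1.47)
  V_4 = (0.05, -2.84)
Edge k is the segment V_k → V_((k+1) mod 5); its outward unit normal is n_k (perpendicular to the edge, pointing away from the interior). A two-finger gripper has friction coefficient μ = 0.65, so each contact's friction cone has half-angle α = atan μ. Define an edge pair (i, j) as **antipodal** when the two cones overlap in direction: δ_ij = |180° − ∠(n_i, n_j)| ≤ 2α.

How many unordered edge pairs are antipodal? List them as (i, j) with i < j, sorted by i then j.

α = atan 0.65 = 33.02°;  2α = 66.05°
n_0 = (-0.2825, +0.9593)
n_1 = (-0.8103, +0.5860)
n_2 = (-1.0000, +0.0044)
n_3 = (-0.5101, -0.8601)
n_4 = (+0.9965, -0.0839)
  (0,1): δ = 142.29°  ·
  (0,2): δ = 106.66°  ·
  (0,3): δ = 47.08°  ✓
  (0,4): δ = 68.78°  ·
  (1,2): δ = 144.38°  ·
  (1,3): δ = 84.79°  ·
  (1,4): δ = 31.06°  ✓
  (2,3): δ = 120.42°  ·
  (2,4): δ = 4.56°  ✓
  (3,4): δ = 64.14°  ✓
antipodal pairs: 4

count = 4; pairs: (0,3), (1,4), (2,4), (3,4)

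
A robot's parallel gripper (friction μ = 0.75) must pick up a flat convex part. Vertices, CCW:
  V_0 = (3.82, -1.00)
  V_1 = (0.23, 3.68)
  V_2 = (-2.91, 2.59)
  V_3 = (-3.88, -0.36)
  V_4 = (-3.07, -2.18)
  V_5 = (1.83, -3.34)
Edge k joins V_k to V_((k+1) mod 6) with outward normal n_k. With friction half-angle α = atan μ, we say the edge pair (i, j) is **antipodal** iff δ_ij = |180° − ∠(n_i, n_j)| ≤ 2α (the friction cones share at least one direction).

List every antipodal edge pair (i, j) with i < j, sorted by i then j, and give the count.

count = 7; pairs: (0,2), (0,3), (0,4), (1,4), (1,5), (2,5), (3,5)

α = atan 0.75 = 36.87°;  2α = 73.74°
n_0 = (+0.7934, +0.6086)
n_1 = (-0.3279, +0.9447)
n_2 = (-0.9500, +0.3124)
n_3 = (-0.9136, -0.4066)
n_4 = (-0.2304, -0.9731)
n_5 = (+0.7618, -0.6478)
  (0,1): δ = 108.35°  ·
  (0,2): δ = 55.69°  ✓
  (0,3): δ = 13.50°  ✓
  (0,4): δ = 39.19°  ✓
  (0,5): δ = 102.13°  ·
  (1,2): δ = 127.35°  ·
  (1,3): δ = 85.15°  ·
  (1,4): δ = 32.46°  ✓
  (1,5): δ = 30.48°  ✓
  (2,3): δ = 137.81°  ·
  (2,4): δ = 85.12°  ·
  (2,5): δ = 22.18°  ✓
  (3,4): δ = 127.31°  ·
  (3,5): δ = 64.37°  ✓
  (4,5): δ = 117.06°  ·
antipodal pairs: 7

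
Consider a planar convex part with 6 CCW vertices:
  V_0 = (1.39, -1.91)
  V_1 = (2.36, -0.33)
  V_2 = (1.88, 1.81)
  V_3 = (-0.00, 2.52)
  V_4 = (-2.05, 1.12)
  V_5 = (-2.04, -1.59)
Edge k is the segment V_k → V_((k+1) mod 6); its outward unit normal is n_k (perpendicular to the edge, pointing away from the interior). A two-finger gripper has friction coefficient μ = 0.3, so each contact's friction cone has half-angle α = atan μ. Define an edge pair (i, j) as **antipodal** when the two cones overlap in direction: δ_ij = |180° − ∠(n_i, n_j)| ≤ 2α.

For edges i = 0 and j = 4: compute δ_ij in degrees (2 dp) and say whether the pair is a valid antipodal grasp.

δ = 31.76°, valid

α = atan 0.3 = 16.70°;  2α = 33.40°
edge 0: e_0 = (+0.97, +1.58);  n_0 = (+0.8522, -0.5232)
edge 4: e_4 = (+0.01, -2.71);  n_4 = (-1.0000, -0.0037)
∠(n_0, n_4) = 148.24°
δ = |180° − 148.24°| = 31.76°
31.76° ≤ 2α = 33.40°  →  valid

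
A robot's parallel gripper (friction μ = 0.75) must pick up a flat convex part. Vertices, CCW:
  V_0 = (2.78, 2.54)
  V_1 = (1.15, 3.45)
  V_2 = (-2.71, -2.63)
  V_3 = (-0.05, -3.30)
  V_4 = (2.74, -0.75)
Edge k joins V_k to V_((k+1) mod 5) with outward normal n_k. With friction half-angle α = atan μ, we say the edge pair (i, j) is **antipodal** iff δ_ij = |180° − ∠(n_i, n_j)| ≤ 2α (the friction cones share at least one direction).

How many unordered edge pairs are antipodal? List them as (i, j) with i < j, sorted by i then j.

α = atan 0.75 = 36.87°;  2α = 73.74°
n_0 = (+0.4875, +0.8731)
n_1 = (-0.8442, +0.5360)
n_2 = (-0.2443, -0.9697)
n_3 = (+0.6746, -0.7381)
n_4 = (+0.9999, -0.0122)
  (0,1): δ = 93.24°  ·
  (0,2): δ = 15.04°  ✓
  (0,3): δ = 71.60°  ✓
  (0,4): δ = 118.48°  ·
  (1,2): δ = 71.73°  ✓
  (1,3): δ = 15.16°  ✓
  (1,4): δ = 31.71°  ✓
  (2,3): δ = 123.44°  ·
  (2,4): δ = 76.56°  ·
  (3,4): δ = 133.12°  ·
antipodal pairs: 5

count = 5; pairs: (0,2), (0,3), (1,2), (1,3), (1,4)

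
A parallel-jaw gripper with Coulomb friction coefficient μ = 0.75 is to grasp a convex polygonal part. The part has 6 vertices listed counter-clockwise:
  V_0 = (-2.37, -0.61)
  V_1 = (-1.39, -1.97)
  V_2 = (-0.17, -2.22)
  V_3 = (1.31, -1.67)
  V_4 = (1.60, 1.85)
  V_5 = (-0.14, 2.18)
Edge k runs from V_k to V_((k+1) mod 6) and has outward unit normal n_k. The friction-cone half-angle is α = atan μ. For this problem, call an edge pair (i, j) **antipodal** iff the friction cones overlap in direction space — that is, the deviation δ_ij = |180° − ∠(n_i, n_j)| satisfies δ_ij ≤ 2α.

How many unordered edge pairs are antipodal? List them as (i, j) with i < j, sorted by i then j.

α = atan 0.75 = 36.87°;  2α = 73.74°
n_0 = (-0.8113, -0.5846)
n_1 = (-0.2007, -0.9796)
n_2 = (+0.3483, -0.9374)
n_3 = (+0.9966, -0.0821)
n_4 = (+0.1863, +0.9825)
n_5 = (-0.7811, +0.6244)
  (0,1): δ = 137.36°  ·
  (0,2): δ = 105.39°  ·
  (0,3): δ = 40.49°  ✓
  (0,4): δ = 43.49°  ✓
  (0,5): δ = 105.59°  ·
  (1,2): δ = 148.03°  ·
  (1,3): δ = 83.13°  ·
  (1,4): δ = 0.84°  ✓
  (1,5): δ = 62.95°  ✓
  (2,3): δ = 115.10°  ·
  (2,4): δ = 31.13°  ✓
  (2,5): δ = 30.98°  ✓
  (3,4): δ = 96.03°  ·
  (3,5): δ = 33.93°  ✓
  (4,5): δ = 117.90°  ·
antipodal pairs: 7

count = 7; pairs: (0,3), (0,4), (1,4), (1,5), (2,4), (2,5), (3,5)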